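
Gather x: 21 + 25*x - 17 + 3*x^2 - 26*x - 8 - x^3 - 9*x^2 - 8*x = -x^3 - 6*x^2 - 9*x - 4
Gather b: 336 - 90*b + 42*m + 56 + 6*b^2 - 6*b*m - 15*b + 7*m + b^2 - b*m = 7*b^2 + b*(-7*m - 105) + 49*m + 392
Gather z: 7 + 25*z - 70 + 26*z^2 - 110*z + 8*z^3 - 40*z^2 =8*z^3 - 14*z^2 - 85*z - 63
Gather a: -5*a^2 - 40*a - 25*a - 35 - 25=-5*a^2 - 65*a - 60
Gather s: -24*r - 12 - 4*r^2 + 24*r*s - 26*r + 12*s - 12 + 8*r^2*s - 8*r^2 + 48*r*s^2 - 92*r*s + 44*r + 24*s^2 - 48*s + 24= -12*r^2 - 6*r + s^2*(48*r + 24) + s*(8*r^2 - 68*r - 36)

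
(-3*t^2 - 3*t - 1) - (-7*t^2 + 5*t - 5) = 4*t^2 - 8*t + 4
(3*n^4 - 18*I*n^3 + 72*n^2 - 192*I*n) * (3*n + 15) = 9*n^5 + 45*n^4 - 54*I*n^4 + 216*n^3 - 270*I*n^3 + 1080*n^2 - 576*I*n^2 - 2880*I*n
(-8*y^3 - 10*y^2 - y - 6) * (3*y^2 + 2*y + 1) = -24*y^5 - 46*y^4 - 31*y^3 - 30*y^2 - 13*y - 6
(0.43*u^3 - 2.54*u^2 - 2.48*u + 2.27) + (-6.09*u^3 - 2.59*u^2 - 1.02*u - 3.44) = -5.66*u^3 - 5.13*u^2 - 3.5*u - 1.17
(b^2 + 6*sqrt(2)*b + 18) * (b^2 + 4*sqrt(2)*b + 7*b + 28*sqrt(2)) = b^4 + 7*b^3 + 10*sqrt(2)*b^3 + 66*b^2 + 70*sqrt(2)*b^2 + 72*sqrt(2)*b + 462*b + 504*sqrt(2)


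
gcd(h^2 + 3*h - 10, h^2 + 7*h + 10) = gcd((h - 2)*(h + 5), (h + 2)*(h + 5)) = h + 5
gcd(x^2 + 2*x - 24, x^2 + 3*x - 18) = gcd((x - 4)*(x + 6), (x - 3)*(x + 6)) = x + 6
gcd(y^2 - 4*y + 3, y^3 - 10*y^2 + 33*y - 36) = y - 3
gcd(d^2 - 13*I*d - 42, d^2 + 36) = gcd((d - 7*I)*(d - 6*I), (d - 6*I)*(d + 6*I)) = d - 6*I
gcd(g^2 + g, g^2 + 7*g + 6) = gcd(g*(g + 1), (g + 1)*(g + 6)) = g + 1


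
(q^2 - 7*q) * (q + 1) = q^3 - 6*q^2 - 7*q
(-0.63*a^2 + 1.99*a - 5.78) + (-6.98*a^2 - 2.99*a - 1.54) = -7.61*a^2 - 1.0*a - 7.32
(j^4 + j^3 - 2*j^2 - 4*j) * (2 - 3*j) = -3*j^5 - j^4 + 8*j^3 + 8*j^2 - 8*j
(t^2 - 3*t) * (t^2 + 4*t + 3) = t^4 + t^3 - 9*t^2 - 9*t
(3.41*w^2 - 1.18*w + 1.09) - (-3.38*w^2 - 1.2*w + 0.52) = 6.79*w^2 + 0.02*w + 0.57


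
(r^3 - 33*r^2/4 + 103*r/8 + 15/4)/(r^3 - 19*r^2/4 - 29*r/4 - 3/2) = (r - 5/2)/(r + 1)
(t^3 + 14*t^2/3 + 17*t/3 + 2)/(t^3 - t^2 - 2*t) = (t^2 + 11*t/3 + 2)/(t*(t - 2))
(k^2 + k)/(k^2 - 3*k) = (k + 1)/(k - 3)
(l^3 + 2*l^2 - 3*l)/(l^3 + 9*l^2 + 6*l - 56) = l*(l^2 + 2*l - 3)/(l^3 + 9*l^2 + 6*l - 56)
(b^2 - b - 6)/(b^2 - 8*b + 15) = (b + 2)/(b - 5)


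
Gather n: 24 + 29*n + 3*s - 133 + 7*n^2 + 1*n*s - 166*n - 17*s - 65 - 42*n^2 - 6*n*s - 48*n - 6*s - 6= -35*n^2 + n*(-5*s - 185) - 20*s - 180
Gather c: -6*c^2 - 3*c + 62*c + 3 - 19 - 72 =-6*c^2 + 59*c - 88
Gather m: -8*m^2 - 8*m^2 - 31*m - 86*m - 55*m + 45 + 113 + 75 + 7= -16*m^2 - 172*m + 240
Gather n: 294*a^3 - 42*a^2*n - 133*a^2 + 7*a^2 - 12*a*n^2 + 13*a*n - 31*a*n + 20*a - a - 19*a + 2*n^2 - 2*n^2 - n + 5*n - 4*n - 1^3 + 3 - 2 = 294*a^3 - 126*a^2 - 12*a*n^2 + n*(-42*a^2 - 18*a)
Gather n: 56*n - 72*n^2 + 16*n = -72*n^2 + 72*n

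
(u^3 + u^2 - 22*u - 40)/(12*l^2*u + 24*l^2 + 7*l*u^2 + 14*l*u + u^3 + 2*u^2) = (u^2 - u - 20)/(12*l^2 + 7*l*u + u^2)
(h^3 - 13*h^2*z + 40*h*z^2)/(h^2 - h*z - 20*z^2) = h*(h - 8*z)/(h + 4*z)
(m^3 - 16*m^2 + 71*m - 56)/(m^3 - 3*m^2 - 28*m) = (m^2 - 9*m + 8)/(m*(m + 4))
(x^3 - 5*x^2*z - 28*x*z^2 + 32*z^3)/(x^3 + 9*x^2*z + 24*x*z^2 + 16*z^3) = (x^2 - 9*x*z + 8*z^2)/(x^2 + 5*x*z + 4*z^2)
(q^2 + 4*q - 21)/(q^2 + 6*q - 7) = (q - 3)/(q - 1)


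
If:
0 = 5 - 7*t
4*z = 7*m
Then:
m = 4*z/7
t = 5/7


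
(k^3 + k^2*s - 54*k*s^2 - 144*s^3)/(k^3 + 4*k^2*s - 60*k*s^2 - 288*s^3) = (k + 3*s)/(k + 6*s)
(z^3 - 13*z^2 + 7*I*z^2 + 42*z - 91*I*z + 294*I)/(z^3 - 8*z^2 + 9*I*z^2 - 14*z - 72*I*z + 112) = (z^2 - 13*z + 42)/(z^2 + 2*z*(-4 + I) - 16*I)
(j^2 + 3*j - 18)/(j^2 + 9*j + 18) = (j - 3)/(j + 3)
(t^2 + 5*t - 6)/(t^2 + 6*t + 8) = (t^2 + 5*t - 6)/(t^2 + 6*t + 8)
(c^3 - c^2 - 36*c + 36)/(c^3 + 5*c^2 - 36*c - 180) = (c - 1)/(c + 5)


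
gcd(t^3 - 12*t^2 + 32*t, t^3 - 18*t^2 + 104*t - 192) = t^2 - 12*t + 32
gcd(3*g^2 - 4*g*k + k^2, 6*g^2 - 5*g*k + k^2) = 3*g - k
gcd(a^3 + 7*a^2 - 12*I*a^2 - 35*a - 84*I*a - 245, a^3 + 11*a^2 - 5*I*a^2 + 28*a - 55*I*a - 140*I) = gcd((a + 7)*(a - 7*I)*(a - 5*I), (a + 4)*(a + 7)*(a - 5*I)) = a^2 + a*(7 - 5*I) - 35*I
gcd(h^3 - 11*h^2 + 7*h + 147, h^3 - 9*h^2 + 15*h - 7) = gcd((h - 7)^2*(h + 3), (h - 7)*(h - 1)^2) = h - 7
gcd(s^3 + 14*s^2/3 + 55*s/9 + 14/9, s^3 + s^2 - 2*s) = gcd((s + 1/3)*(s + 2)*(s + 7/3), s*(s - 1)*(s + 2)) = s + 2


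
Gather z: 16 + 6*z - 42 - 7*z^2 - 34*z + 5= -7*z^2 - 28*z - 21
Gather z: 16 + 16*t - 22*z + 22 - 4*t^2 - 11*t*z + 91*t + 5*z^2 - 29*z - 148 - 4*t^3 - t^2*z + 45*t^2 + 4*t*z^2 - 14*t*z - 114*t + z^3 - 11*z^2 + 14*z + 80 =-4*t^3 + 41*t^2 - 7*t + z^3 + z^2*(4*t - 6) + z*(-t^2 - 25*t - 37) - 30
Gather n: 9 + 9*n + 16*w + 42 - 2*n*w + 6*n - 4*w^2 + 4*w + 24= n*(15 - 2*w) - 4*w^2 + 20*w + 75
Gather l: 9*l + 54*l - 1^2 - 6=63*l - 7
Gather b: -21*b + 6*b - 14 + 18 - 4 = -15*b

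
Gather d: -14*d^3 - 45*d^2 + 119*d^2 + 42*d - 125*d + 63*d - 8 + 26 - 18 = -14*d^3 + 74*d^2 - 20*d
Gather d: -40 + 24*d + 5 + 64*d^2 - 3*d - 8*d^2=56*d^2 + 21*d - 35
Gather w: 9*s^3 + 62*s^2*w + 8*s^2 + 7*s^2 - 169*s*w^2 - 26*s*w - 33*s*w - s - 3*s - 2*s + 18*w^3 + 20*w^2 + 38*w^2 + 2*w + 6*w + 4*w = 9*s^3 + 15*s^2 - 6*s + 18*w^3 + w^2*(58 - 169*s) + w*(62*s^2 - 59*s + 12)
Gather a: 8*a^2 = 8*a^2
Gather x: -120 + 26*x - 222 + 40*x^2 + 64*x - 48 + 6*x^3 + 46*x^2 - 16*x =6*x^3 + 86*x^2 + 74*x - 390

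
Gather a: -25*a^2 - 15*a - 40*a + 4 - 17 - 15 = -25*a^2 - 55*a - 28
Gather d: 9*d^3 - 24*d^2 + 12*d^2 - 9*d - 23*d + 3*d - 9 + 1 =9*d^3 - 12*d^2 - 29*d - 8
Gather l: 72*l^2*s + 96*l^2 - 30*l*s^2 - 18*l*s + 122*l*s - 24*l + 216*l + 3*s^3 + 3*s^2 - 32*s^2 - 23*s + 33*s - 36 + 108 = l^2*(72*s + 96) + l*(-30*s^2 + 104*s + 192) + 3*s^3 - 29*s^2 + 10*s + 72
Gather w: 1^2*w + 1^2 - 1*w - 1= 0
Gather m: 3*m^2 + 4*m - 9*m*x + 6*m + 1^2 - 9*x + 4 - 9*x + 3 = 3*m^2 + m*(10 - 9*x) - 18*x + 8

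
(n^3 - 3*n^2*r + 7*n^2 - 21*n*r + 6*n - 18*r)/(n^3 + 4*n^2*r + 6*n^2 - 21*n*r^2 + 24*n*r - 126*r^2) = (n + 1)/(n + 7*r)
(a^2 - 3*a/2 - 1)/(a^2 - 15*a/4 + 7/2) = 2*(2*a + 1)/(4*a - 7)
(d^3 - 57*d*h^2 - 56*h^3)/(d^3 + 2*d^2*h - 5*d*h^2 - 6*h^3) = (d^2 - d*h - 56*h^2)/(d^2 + d*h - 6*h^2)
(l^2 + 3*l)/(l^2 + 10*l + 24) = l*(l + 3)/(l^2 + 10*l + 24)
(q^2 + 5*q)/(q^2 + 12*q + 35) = q/(q + 7)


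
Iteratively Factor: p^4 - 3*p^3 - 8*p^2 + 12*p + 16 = (p - 2)*(p^3 - p^2 - 10*p - 8) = (p - 2)*(p + 2)*(p^2 - 3*p - 4) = (p - 4)*(p - 2)*(p + 2)*(p + 1)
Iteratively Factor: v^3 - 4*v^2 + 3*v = (v - 1)*(v^2 - 3*v) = v*(v - 1)*(v - 3)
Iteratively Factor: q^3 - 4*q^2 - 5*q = (q + 1)*(q^2 - 5*q) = (q - 5)*(q + 1)*(q)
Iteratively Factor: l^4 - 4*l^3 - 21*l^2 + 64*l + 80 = (l + 1)*(l^3 - 5*l^2 - 16*l + 80) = (l - 4)*(l + 1)*(l^2 - l - 20) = (l - 5)*(l - 4)*(l + 1)*(l + 4)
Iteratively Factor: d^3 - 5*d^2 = (d)*(d^2 - 5*d) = d*(d - 5)*(d)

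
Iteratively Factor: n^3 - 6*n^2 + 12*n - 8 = (n - 2)*(n^2 - 4*n + 4) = (n - 2)^2*(n - 2)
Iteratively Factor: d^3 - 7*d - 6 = (d + 2)*(d^2 - 2*d - 3) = (d - 3)*(d + 2)*(d + 1)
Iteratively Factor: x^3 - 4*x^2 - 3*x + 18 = (x - 3)*(x^2 - x - 6) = (x - 3)*(x + 2)*(x - 3)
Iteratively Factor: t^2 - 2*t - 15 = (t + 3)*(t - 5)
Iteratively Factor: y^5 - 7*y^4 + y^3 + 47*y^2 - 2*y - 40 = (y - 1)*(y^4 - 6*y^3 - 5*y^2 + 42*y + 40) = (y - 4)*(y - 1)*(y^3 - 2*y^2 - 13*y - 10) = (y - 5)*(y - 4)*(y - 1)*(y^2 + 3*y + 2) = (y - 5)*(y - 4)*(y - 1)*(y + 1)*(y + 2)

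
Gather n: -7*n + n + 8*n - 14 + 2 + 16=2*n + 4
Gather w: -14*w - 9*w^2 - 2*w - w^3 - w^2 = -w^3 - 10*w^2 - 16*w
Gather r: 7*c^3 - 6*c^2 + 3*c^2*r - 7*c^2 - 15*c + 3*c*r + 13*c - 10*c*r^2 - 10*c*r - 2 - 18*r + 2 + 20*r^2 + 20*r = 7*c^3 - 13*c^2 - 2*c + r^2*(20 - 10*c) + r*(3*c^2 - 7*c + 2)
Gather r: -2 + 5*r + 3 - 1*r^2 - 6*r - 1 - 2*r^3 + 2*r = -2*r^3 - r^2 + r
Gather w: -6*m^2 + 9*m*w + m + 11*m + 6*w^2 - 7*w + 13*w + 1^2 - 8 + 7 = -6*m^2 + 12*m + 6*w^2 + w*(9*m + 6)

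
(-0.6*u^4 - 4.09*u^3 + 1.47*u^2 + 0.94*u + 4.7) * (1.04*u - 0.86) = -0.624*u^5 - 3.7376*u^4 + 5.0462*u^3 - 0.2866*u^2 + 4.0796*u - 4.042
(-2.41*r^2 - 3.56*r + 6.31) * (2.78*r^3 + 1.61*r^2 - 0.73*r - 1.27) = -6.6998*r^5 - 13.7769*r^4 + 13.5695*r^3 + 15.8186*r^2 - 0.0850999999999988*r - 8.0137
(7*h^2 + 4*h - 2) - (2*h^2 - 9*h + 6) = 5*h^2 + 13*h - 8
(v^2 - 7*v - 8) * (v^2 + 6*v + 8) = v^4 - v^3 - 42*v^2 - 104*v - 64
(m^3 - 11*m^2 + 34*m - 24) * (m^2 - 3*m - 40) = m^5 - 14*m^4 + 27*m^3 + 314*m^2 - 1288*m + 960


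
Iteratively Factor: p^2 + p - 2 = (p - 1)*(p + 2)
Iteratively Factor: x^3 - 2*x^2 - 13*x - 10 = (x - 5)*(x^2 + 3*x + 2) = (x - 5)*(x + 2)*(x + 1)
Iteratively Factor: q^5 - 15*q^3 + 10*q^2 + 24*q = (q - 2)*(q^4 + 2*q^3 - 11*q^2 - 12*q) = (q - 3)*(q - 2)*(q^3 + 5*q^2 + 4*q) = (q - 3)*(q - 2)*(q + 4)*(q^2 + q) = q*(q - 3)*(q - 2)*(q + 4)*(q + 1)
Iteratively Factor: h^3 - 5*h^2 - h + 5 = (h - 1)*(h^2 - 4*h - 5) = (h - 5)*(h - 1)*(h + 1)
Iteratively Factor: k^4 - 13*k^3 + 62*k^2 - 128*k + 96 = (k - 4)*(k^3 - 9*k^2 + 26*k - 24) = (k - 4)*(k - 2)*(k^2 - 7*k + 12) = (k - 4)*(k - 3)*(k - 2)*(k - 4)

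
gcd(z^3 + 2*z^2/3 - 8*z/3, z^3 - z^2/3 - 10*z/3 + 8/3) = z^2 + 2*z/3 - 8/3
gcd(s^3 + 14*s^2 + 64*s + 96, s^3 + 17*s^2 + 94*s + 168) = s^2 + 10*s + 24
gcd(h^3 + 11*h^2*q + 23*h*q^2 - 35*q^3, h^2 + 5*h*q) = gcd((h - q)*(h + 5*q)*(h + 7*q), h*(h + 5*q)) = h + 5*q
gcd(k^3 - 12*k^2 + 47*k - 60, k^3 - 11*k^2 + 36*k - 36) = k - 3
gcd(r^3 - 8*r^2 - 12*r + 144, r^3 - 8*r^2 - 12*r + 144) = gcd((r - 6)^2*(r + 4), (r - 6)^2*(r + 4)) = r^3 - 8*r^2 - 12*r + 144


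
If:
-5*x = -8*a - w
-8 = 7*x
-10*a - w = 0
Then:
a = 20/7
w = -200/7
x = -8/7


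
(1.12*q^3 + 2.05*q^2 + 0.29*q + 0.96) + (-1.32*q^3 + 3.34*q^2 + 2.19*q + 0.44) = -0.2*q^3 + 5.39*q^2 + 2.48*q + 1.4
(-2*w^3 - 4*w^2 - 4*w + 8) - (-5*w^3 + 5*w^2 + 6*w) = 3*w^3 - 9*w^2 - 10*w + 8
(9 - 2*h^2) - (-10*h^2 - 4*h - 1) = 8*h^2 + 4*h + 10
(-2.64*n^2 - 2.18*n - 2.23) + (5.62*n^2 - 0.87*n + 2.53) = 2.98*n^2 - 3.05*n + 0.3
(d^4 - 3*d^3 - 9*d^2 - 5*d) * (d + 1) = d^5 - 2*d^4 - 12*d^3 - 14*d^2 - 5*d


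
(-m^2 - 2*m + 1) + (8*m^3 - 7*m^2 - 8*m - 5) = 8*m^3 - 8*m^2 - 10*m - 4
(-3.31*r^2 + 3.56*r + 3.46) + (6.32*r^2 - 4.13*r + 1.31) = 3.01*r^2 - 0.57*r + 4.77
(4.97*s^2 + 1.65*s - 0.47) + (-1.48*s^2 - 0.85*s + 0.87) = 3.49*s^2 + 0.8*s + 0.4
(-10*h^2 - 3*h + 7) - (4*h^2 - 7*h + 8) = -14*h^2 + 4*h - 1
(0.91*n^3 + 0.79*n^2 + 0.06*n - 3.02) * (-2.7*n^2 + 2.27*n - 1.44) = -2.457*n^5 - 0.0673000000000004*n^4 + 0.3209*n^3 + 7.1526*n^2 - 6.9418*n + 4.3488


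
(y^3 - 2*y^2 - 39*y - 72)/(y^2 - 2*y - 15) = (y^2 - 5*y - 24)/(y - 5)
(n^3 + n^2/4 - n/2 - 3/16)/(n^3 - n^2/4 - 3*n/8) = (n + 1/2)/n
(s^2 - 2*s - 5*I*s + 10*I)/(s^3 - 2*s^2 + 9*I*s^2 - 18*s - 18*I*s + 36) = (s - 5*I)/(s^2 + 9*I*s - 18)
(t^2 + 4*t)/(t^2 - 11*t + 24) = t*(t + 4)/(t^2 - 11*t + 24)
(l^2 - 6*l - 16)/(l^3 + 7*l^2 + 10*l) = (l - 8)/(l*(l + 5))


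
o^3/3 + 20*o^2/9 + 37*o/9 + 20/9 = (o/3 + 1/3)*(o + 5/3)*(o + 4)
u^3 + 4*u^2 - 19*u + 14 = (u - 2)*(u - 1)*(u + 7)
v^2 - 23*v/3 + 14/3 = (v - 7)*(v - 2/3)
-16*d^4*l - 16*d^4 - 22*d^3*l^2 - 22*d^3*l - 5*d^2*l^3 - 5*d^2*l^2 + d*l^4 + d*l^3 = (-8*d + l)*(d + l)*(2*d + l)*(d*l + d)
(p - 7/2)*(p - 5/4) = p^2 - 19*p/4 + 35/8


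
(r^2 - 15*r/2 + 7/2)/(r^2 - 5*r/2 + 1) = (r - 7)/(r - 2)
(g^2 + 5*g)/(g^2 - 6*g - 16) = g*(g + 5)/(g^2 - 6*g - 16)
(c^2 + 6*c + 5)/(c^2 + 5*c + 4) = (c + 5)/(c + 4)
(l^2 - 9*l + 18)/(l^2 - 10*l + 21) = (l - 6)/(l - 7)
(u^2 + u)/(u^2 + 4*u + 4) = u*(u + 1)/(u^2 + 4*u + 4)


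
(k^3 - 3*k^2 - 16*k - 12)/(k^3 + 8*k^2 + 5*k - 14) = (k^2 - 5*k - 6)/(k^2 + 6*k - 7)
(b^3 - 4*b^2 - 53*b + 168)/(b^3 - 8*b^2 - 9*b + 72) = (b + 7)/(b + 3)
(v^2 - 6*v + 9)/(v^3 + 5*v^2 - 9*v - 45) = (v - 3)/(v^2 + 8*v + 15)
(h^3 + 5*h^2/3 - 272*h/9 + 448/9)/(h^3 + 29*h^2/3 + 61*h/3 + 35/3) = (9*h^2 - 48*h + 64)/(3*(3*h^2 + 8*h + 5))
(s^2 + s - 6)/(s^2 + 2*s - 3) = (s - 2)/(s - 1)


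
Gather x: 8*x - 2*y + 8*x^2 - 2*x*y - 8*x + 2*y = 8*x^2 - 2*x*y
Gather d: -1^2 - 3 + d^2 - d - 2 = d^2 - d - 6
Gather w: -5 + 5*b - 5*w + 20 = 5*b - 5*w + 15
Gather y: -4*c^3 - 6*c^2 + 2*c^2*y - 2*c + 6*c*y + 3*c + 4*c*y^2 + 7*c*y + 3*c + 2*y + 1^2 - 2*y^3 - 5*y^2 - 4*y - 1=-4*c^3 - 6*c^2 + 4*c - 2*y^3 + y^2*(4*c - 5) + y*(2*c^2 + 13*c - 2)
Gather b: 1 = 1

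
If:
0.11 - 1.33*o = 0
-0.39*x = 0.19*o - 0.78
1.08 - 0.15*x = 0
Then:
No Solution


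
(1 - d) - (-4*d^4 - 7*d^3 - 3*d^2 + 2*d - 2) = 4*d^4 + 7*d^3 + 3*d^2 - 3*d + 3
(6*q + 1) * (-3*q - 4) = -18*q^2 - 27*q - 4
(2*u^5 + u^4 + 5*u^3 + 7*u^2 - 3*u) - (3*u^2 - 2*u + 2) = 2*u^5 + u^4 + 5*u^3 + 4*u^2 - u - 2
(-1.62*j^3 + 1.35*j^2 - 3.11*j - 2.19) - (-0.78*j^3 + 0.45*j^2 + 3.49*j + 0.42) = -0.84*j^3 + 0.9*j^2 - 6.6*j - 2.61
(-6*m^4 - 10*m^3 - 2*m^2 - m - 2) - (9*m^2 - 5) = -6*m^4 - 10*m^3 - 11*m^2 - m + 3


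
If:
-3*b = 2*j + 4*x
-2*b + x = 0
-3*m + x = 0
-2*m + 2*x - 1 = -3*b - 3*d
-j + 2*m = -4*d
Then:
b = 24/13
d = -41/13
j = -132/13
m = 16/13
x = 48/13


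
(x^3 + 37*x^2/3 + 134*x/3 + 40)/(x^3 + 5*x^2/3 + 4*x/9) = 3*(x^2 + 11*x + 30)/(x*(3*x + 1))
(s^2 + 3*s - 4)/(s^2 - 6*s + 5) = (s + 4)/(s - 5)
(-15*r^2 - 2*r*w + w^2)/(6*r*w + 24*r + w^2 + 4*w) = (-15*r^2 - 2*r*w + w^2)/(6*r*w + 24*r + w^2 + 4*w)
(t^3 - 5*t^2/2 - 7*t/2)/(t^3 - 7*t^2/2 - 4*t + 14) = t*(t + 1)/(t^2 - 4)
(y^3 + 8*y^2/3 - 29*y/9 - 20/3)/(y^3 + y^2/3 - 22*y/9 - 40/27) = 3*(y + 3)/(3*y + 2)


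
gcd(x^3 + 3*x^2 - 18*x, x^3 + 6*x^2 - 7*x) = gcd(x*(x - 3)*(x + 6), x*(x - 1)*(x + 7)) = x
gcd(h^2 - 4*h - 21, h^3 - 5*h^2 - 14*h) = h - 7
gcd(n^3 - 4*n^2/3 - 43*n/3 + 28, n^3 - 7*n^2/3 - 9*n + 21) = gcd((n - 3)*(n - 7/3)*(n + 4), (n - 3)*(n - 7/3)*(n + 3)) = n^2 - 16*n/3 + 7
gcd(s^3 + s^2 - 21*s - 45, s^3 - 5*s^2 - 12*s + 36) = s + 3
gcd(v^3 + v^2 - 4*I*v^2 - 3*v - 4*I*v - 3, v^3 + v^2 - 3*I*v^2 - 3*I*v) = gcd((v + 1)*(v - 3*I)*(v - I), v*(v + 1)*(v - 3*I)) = v^2 + v*(1 - 3*I) - 3*I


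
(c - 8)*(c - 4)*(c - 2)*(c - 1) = c^4 - 15*c^3 + 70*c^2 - 120*c + 64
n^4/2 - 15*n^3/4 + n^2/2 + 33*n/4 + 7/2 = (n/2 + 1/2)*(n - 7)*(n - 2)*(n + 1/2)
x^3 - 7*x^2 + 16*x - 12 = (x - 3)*(x - 2)^2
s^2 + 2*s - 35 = (s - 5)*(s + 7)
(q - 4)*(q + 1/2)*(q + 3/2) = q^3 - 2*q^2 - 29*q/4 - 3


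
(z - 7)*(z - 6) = z^2 - 13*z + 42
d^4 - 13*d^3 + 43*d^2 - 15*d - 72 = (d - 8)*(d - 3)^2*(d + 1)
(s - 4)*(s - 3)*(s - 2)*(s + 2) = s^4 - 7*s^3 + 8*s^2 + 28*s - 48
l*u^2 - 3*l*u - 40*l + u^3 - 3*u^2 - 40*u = (l + u)*(u - 8)*(u + 5)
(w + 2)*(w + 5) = w^2 + 7*w + 10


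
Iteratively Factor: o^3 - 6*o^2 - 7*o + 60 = (o - 5)*(o^2 - o - 12) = (o - 5)*(o - 4)*(o + 3)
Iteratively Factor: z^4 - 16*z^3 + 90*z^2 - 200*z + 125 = (z - 5)*(z^3 - 11*z^2 + 35*z - 25) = (z - 5)^2*(z^2 - 6*z + 5) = (z - 5)^2*(z - 1)*(z - 5)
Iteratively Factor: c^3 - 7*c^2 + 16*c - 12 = (c - 3)*(c^2 - 4*c + 4) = (c - 3)*(c - 2)*(c - 2)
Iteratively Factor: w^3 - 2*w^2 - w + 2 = (w - 1)*(w^2 - w - 2) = (w - 2)*(w - 1)*(w + 1)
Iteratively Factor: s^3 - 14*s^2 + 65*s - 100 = (s - 4)*(s^2 - 10*s + 25) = (s - 5)*(s - 4)*(s - 5)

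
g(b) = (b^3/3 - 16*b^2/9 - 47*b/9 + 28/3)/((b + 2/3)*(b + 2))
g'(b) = (b^2 - 32*b/9 - 47/9)/((b + 2/3)*(b + 2)) - (b^3/3 - 16*b^2/9 - 47*b/9 + 28/3)/((b + 2/3)*(b + 2)^2) - (b^3/3 - 16*b^2/9 - 47*b/9 + 28/3)/((b + 2/3)^2*(b + 2))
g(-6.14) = -4.54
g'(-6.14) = 0.47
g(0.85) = 0.88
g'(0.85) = -2.63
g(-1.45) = -28.20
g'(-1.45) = 10.55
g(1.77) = -0.40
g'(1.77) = -0.65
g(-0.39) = 24.87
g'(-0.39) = -113.63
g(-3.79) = -2.60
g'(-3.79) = 1.76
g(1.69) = -0.34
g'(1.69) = -0.73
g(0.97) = 0.60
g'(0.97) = -2.16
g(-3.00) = 0.00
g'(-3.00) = 6.19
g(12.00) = 1.50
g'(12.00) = 0.32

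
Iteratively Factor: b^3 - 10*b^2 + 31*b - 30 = (b - 5)*(b^2 - 5*b + 6) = (b - 5)*(b - 3)*(b - 2)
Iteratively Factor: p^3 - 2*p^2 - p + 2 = (p - 1)*(p^2 - p - 2) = (p - 2)*(p - 1)*(p + 1)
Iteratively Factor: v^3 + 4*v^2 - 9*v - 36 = (v - 3)*(v^2 + 7*v + 12) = (v - 3)*(v + 4)*(v + 3)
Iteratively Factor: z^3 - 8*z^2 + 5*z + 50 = (z + 2)*(z^2 - 10*z + 25) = (z - 5)*(z + 2)*(z - 5)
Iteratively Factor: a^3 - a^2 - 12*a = (a)*(a^2 - a - 12) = a*(a - 4)*(a + 3)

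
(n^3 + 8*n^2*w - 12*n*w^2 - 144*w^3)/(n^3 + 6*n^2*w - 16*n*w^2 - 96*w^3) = (n + 6*w)/(n + 4*w)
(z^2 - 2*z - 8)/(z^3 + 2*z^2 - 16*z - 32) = 1/(z + 4)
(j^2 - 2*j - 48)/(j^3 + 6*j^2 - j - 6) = (j - 8)/(j^2 - 1)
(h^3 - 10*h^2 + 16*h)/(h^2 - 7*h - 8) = h*(h - 2)/(h + 1)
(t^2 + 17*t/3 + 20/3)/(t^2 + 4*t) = (t + 5/3)/t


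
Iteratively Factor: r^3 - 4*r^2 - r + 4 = (r - 1)*(r^2 - 3*r - 4) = (r - 4)*(r - 1)*(r + 1)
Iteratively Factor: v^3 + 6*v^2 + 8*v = (v + 4)*(v^2 + 2*v) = (v + 2)*(v + 4)*(v)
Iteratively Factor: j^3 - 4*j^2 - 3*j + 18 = (j - 3)*(j^2 - j - 6) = (j - 3)^2*(j + 2)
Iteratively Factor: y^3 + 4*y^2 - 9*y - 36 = (y + 4)*(y^2 - 9) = (y + 3)*(y + 4)*(y - 3)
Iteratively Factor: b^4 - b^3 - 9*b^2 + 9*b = (b - 1)*(b^3 - 9*b) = b*(b - 1)*(b^2 - 9) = b*(b - 3)*(b - 1)*(b + 3)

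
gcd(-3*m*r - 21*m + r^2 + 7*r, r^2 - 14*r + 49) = 1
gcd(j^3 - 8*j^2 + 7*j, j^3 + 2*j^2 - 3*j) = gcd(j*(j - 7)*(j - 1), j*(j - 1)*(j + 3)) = j^2 - j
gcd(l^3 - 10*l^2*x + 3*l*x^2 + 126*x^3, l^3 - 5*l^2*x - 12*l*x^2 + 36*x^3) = -l^2 + 3*l*x + 18*x^2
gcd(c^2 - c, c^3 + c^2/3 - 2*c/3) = c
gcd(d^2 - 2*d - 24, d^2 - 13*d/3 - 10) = d - 6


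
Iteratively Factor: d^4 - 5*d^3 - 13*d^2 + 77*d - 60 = (d - 5)*(d^3 - 13*d + 12) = (d - 5)*(d - 1)*(d^2 + d - 12) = (d - 5)*(d - 3)*(d - 1)*(d + 4)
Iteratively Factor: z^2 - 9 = (z + 3)*(z - 3)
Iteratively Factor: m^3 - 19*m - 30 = (m + 3)*(m^2 - 3*m - 10) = (m + 2)*(m + 3)*(m - 5)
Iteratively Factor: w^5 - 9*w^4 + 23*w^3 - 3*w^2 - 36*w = (w + 1)*(w^4 - 10*w^3 + 33*w^2 - 36*w) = (w - 4)*(w + 1)*(w^3 - 6*w^2 + 9*w) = (w - 4)*(w - 3)*(w + 1)*(w^2 - 3*w) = (w - 4)*(w - 3)^2*(w + 1)*(w)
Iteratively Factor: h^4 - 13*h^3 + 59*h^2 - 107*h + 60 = (h - 4)*(h^3 - 9*h^2 + 23*h - 15) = (h - 4)*(h - 3)*(h^2 - 6*h + 5) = (h - 4)*(h - 3)*(h - 1)*(h - 5)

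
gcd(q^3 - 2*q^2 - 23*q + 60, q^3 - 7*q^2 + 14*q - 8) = q - 4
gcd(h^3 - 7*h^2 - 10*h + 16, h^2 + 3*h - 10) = 1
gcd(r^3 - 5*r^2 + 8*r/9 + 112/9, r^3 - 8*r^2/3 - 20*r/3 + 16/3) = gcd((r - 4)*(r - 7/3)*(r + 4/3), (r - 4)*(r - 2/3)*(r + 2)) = r - 4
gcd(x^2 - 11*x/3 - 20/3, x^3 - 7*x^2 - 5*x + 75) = x - 5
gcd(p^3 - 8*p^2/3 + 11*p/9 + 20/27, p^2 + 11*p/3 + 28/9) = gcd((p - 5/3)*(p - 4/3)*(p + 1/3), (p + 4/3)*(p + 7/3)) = 1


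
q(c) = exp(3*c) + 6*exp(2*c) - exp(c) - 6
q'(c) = 3*exp(3*c) + 12*exp(2*c) - exp(c)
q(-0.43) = -3.84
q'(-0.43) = 5.25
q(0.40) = 9.18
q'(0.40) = 35.18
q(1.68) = 315.84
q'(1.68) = 803.51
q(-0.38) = -3.56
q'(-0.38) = 5.89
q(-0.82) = -5.19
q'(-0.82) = 2.14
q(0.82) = 34.37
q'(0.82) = 94.71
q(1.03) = 60.25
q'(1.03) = 157.28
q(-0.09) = -1.14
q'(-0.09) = 11.40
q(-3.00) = -6.03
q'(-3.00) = -0.02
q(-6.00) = -6.00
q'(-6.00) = 0.00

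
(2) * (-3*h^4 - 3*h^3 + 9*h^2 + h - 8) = -6*h^4 - 6*h^3 + 18*h^2 + 2*h - 16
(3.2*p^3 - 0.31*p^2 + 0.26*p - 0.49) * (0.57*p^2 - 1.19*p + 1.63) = 1.824*p^5 - 3.9847*p^4 + 5.7331*p^3 - 1.094*p^2 + 1.0069*p - 0.7987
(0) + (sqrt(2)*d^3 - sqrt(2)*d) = sqrt(2)*d^3 - sqrt(2)*d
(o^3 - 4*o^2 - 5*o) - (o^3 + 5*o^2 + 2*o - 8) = -9*o^2 - 7*o + 8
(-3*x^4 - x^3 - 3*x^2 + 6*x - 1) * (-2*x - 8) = 6*x^5 + 26*x^4 + 14*x^3 + 12*x^2 - 46*x + 8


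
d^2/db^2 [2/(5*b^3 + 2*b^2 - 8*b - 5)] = 4*(-(15*b + 2)*(5*b^3 + 2*b^2 - 8*b - 5) + (15*b^2 + 4*b - 8)^2)/(5*b^3 + 2*b^2 - 8*b - 5)^3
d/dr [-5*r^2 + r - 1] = 1 - 10*r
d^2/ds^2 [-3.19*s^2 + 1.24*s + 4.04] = -6.38000000000000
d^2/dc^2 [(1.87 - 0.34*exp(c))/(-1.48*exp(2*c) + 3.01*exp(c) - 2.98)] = (0.744736000000001*exp(4*c) - 14.86956*exp(3*c) + 15.994212*exp(2*c) + 19.097137*exp(c) - 13.75419)*exp(c)/(3.241792*exp(6*c) - 19.779312*exp(5*c) + 59.80902*exp(4*c) - 106.922725*exp(3*c) + 120.42627*exp(2*c) - 80.190012*exp(c) + 26.463592)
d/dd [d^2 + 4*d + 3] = 2*d + 4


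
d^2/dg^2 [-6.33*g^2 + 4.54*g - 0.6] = -12.6600000000000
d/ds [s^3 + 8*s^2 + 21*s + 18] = 3*s^2 + 16*s + 21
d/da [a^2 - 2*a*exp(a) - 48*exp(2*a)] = -2*a*exp(a) + 2*a - 96*exp(2*a) - 2*exp(a)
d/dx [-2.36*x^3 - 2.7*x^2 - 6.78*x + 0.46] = -7.08*x^2 - 5.4*x - 6.78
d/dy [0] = 0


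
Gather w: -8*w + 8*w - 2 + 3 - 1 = 0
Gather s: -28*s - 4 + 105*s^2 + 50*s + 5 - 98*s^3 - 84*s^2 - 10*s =-98*s^3 + 21*s^2 + 12*s + 1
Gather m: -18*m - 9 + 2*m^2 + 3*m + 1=2*m^2 - 15*m - 8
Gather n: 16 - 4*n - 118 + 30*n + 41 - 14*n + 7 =12*n - 54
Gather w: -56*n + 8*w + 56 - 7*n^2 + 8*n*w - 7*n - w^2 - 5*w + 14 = -7*n^2 - 63*n - w^2 + w*(8*n + 3) + 70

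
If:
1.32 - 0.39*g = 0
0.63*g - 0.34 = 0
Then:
No Solution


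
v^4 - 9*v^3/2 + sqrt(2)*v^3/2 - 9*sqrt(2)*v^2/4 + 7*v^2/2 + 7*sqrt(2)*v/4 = v*(v - 7/2)*(v - 1)*(v + sqrt(2)/2)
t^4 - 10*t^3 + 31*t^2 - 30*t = t*(t - 5)*(t - 3)*(t - 2)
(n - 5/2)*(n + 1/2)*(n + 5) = n^3 + 3*n^2 - 45*n/4 - 25/4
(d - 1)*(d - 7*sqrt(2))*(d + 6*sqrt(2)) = d^3 - sqrt(2)*d^2 - d^2 - 84*d + sqrt(2)*d + 84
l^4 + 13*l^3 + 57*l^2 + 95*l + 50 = (l + 1)*(l + 2)*(l + 5)^2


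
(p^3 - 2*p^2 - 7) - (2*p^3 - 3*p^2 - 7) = -p^3 + p^2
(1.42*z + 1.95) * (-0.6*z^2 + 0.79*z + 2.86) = -0.852*z^3 - 0.0482*z^2 + 5.6017*z + 5.577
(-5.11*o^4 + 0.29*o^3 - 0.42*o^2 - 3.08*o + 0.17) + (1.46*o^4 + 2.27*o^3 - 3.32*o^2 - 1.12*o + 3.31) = -3.65*o^4 + 2.56*o^3 - 3.74*o^2 - 4.2*o + 3.48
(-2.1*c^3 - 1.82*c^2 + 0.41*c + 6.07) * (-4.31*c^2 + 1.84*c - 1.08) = 9.051*c^5 + 3.9802*c^4 - 2.8479*c^3 - 23.4417*c^2 + 10.726*c - 6.5556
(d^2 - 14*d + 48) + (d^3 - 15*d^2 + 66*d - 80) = d^3 - 14*d^2 + 52*d - 32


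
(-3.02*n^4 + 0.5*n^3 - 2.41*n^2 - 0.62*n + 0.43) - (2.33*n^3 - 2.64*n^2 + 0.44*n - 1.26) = -3.02*n^4 - 1.83*n^3 + 0.23*n^2 - 1.06*n + 1.69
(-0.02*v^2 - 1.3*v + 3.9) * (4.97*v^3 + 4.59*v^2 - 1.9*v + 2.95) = -0.0994*v^5 - 6.5528*v^4 + 13.454*v^3 + 20.312*v^2 - 11.245*v + 11.505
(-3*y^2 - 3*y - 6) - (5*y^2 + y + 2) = -8*y^2 - 4*y - 8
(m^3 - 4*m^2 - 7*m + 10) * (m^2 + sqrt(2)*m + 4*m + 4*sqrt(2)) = m^5 + sqrt(2)*m^4 - 23*m^3 - 23*sqrt(2)*m^2 - 18*m^2 - 18*sqrt(2)*m + 40*m + 40*sqrt(2)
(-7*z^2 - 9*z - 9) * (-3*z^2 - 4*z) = 21*z^4 + 55*z^3 + 63*z^2 + 36*z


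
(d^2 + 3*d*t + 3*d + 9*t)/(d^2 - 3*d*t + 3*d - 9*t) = (-d - 3*t)/(-d + 3*t)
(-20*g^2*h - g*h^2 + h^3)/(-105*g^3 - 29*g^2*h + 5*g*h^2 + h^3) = h*(4*g + h)/(21*g^2 + 10*g*h + h^2)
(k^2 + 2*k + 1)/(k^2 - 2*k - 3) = (k + 1)/(k - 3)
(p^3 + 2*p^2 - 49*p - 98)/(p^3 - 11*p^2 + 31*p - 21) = (p^2 + 9*p + 14)/(p^2 - 4*p + 3)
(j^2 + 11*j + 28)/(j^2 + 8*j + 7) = (j + 4)/(j + 1)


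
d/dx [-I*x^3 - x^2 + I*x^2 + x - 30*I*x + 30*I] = -3*I*x^2 - 2*x*(1 - I) + 1 - 30*I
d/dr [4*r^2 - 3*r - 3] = 8*r - 3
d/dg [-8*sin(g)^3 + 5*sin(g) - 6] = -cos(g) + 6*cos(3*g)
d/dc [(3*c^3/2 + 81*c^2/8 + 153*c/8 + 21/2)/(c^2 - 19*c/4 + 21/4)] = 3*(16*c^4 - 152*c^3 - 465*c^2 + 910*c + 1603)/(2*(16*c^4 - 152*c^3 + 529*c^2 - 798*c + 441))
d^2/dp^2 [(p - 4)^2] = 2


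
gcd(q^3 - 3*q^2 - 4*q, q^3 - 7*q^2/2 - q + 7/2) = q + 1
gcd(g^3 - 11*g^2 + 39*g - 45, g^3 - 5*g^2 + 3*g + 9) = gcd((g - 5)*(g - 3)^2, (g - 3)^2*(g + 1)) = g^2 - 6*g + 9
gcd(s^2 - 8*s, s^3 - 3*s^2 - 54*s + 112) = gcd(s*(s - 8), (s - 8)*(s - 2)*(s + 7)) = s - 8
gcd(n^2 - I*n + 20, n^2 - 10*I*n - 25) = n - 5*I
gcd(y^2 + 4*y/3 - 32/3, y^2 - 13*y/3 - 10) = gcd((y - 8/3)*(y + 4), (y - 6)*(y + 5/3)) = 1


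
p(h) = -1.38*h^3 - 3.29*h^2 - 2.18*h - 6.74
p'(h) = -4.14*h^2 - 6.58*h - 2.18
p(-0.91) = -6.44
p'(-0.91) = 0.38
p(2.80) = -68.93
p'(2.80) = -53.06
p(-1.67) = -5.85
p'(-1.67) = -2.74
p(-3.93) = 34.78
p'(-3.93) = -40.26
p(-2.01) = -4.44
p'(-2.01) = -5.68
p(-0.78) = -6.39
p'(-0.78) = 0.43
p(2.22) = -42.89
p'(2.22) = -37.19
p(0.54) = -9.09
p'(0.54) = -6.94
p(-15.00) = 3943.21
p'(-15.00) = -834.98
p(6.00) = -436.34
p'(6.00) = -190.70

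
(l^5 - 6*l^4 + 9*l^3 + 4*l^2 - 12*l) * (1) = l^5 - 6*l^4 + 9*l^3 + 4*l^2 - 12*l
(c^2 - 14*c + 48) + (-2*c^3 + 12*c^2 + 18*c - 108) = -2*c^3 + 13*c^2 + 4*c - 60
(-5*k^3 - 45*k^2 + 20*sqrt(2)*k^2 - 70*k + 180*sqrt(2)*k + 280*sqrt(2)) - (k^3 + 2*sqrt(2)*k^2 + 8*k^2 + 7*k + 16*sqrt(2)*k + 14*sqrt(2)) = -6*k^3 - 53*k^2 + 18*sqrt(2)*k^2 - 77*k + 164*sqrt(2)*k + 266*sqrt(2)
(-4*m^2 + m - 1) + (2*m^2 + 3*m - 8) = -2*m^2 + 4*m - 9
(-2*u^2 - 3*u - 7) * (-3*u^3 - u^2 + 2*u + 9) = 6*u^5 + 11*u^4 + 20*u^3 - 17*u^2 - 41*u - 63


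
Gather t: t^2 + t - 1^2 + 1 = t^2 + t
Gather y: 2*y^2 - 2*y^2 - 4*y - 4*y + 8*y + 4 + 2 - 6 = 0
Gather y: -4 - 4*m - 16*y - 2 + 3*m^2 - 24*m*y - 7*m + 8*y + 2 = 3*m^2 - 11*m + y*(-24*m - 8) - 4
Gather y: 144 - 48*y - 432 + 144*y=96*y - 288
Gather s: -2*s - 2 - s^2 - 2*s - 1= -s^2 - 4*s - 3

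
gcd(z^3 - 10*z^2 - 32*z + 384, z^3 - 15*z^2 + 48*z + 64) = z^2 - 16*z + 64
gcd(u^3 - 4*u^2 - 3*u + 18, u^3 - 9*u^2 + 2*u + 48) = u^2 - u - 6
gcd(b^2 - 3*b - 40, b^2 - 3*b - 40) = b^2 - 3*b - 40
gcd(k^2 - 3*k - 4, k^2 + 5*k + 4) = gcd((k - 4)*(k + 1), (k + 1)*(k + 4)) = k + 1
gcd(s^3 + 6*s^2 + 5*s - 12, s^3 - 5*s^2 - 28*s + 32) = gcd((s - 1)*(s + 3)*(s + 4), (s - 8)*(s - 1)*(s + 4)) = s^2 + 3*s - 4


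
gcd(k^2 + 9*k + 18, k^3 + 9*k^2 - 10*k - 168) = k + 6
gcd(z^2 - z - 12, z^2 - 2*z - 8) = z - 4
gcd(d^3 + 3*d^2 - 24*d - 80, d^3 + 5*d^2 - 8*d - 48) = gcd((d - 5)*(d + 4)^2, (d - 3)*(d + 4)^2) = d^2 + 8*d + 16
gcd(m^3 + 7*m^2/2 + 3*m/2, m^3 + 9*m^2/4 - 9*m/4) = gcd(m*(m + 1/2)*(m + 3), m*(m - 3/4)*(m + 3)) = m^2 + 3*m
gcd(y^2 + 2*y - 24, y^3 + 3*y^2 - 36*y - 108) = y + 6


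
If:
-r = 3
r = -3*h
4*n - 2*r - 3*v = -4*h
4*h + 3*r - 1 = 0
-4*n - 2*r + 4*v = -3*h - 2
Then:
No Solution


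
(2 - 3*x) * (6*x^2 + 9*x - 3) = -18*x^3 - 15*x^2 + 27*x - 6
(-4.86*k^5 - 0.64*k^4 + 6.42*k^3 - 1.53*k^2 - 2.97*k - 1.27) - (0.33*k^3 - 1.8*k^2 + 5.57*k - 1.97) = -4.86*k^5 - 0.64*k^4 + 6.09*k^3 + 0.27*k^2 - 8.54*k + 0.7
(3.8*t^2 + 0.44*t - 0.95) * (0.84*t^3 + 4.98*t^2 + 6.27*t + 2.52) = 3.192*t^5 + 19.2936*t^4 + 25.2192*t^3 + 7.6038*t^2 - 4.8477*t - 2.394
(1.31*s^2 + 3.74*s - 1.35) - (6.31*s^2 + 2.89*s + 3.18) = -5.0*s^2 + 0.85*s - 4.53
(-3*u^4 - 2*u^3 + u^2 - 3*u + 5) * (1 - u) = 3*u^5 - u^4 - 3*u^3 + 4*u^2 - 8*u + 5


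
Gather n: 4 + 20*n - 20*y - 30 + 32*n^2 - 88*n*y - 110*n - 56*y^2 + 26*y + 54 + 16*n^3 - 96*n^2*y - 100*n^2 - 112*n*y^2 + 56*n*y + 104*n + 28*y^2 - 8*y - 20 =16*n^3 + n^2*(-96*y - 68) + n*(-112*y^2 - 32*y + 14) - 28*y^2 - 2*y + 8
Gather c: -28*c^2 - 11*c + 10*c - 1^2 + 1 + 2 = -28*c^2 - c + 2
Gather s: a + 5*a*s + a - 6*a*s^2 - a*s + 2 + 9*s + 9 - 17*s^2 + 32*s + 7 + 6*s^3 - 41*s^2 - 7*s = 2*a + 6*s^3 + s^2*(-6*a - 58) + s*(4*a + 34) + 18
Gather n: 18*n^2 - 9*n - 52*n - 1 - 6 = 18*n^2 - 61*n - 7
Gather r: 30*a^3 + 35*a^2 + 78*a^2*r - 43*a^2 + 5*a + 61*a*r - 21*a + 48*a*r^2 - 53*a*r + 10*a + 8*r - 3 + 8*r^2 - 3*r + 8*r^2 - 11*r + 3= 30*a^3 - 8*a^2 - 6*a + r^2*(48*a + 16) + r*(78*a^2 + 8*a - 6)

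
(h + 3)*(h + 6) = h^2 + 9*h + 18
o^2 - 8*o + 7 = (o - 7)*(o - 1)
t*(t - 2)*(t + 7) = t^3 + 5*t^2 - 14*t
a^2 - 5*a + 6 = (a - 3)*(a - 2)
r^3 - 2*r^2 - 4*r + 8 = (r - 2)^2*(r + 2)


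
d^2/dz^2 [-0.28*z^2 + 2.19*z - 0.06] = -0.560000000000000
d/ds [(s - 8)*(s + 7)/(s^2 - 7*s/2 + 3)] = 2*(-5*s^2 + 236*s - 398)/(4*s^4 - 28*s^3 + 73*s^2 - 84*s + 36)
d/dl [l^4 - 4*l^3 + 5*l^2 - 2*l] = 4*l^3 - 12*l^2 + 10*l - 2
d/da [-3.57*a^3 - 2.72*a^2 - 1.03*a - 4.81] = -10.71*a^2 - 5.44*a - 1.03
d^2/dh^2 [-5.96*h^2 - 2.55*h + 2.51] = -11.9200000000000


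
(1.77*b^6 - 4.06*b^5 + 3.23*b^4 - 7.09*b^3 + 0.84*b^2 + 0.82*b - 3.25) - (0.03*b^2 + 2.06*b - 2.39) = 1.77*b^6 - 4.06*b^5 + 3.23*b^4 - 7.09*b^3 + 0.81*b^2 - 1.24*b - 0.86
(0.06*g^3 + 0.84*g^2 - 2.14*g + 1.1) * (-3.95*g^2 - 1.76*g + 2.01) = -0.237*g^5 - 3.4236*g^4 + 7.0952*g^3 + 1.1098*g^2 - 6.2374*g + 2.211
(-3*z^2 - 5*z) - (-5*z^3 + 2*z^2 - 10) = 5*z^3 - 5*z^2 - 5*z + 10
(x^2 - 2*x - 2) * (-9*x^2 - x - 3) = -9*x^4 + 17*x^3 + 17*x^2 + 8*x + 6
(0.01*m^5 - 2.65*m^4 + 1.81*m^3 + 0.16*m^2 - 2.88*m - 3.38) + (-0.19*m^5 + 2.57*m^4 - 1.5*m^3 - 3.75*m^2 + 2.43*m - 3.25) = -0.18*m^5 - 0.0800000000000001*m^4 + 0.31*m^3 - 3.59*m^2 - 0.45*m - 6.63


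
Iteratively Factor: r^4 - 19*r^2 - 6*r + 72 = (r - 4)*(r^3 + 4*r^2 - 3*r - 18) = (r - 4)*(r + 3)*(r^2 + r - 6) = (r - 4)*(r - 2)*(r + 3)*(r + 3)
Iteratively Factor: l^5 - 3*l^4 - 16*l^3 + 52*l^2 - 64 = (l + 4)*(l^4 - 7*l^3 + 12*l^2 + 4*l - 16) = (l - 4)*(l + 4)*(l^3 - 3*l^2 + 4) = (l - 4)*(l - 2)*(l + 4)*(l^2 - l - 2) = (l - 4)*(l - 2)*(l + 1)*(l + 4)*(l - 2)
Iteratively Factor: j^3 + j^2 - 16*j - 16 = (j - 4)*(j^2 + 5*j + 4) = (j - 4)*(j + 1)*(j + 4)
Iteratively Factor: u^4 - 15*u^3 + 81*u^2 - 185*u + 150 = (u - 2)*(u^3 - 13*u^2 + 55*u - 75) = (u - 5)*(u - 2)*(u^2 - 8*u + 15) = (u - 5)*(u - 3)*(u - 2)*(u - 5)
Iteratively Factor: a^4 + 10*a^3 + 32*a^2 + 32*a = (a + 2)*(a^3 + 8*a^2 + 16*a) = (a + 2)*(a + 4)*(a^2 + 4*a) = a*(a + 2)*(a + 4)*(a + 4)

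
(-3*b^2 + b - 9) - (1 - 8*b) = -3*b^2 + 9*b - 10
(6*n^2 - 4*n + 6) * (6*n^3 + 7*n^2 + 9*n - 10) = 36*n^5 + 18*n^4 + 62*n^3 - 54*n^2 + 94*n - 60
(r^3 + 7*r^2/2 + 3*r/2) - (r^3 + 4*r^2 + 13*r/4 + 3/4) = -r^2/2 - 7*r/4 - 3/4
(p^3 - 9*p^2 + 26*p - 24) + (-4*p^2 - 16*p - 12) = p^3 - 13*p^2 + 10*p - 36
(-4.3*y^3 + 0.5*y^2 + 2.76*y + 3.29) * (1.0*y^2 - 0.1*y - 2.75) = -4.3*y^5 + 0.93*y^4 + 14.535*y^3 + 1.639*y^2 - 7.919*y - 9.0475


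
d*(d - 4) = d^2 - 4*d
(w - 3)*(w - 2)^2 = w^3 - 7*w^2 + 16*w - 12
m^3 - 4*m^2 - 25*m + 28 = (m - 7)*(m - 1)*(m + 4)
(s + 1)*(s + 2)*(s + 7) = s^3 + 10*s^2 + 23*s + 14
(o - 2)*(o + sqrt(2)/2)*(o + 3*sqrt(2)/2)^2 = o^4 - 2*o^3 + 7*sqrt(2)*o^3/2 - 7*sqrt(2)*o^2 + 15*o^2/2 - 15*o + 9*sqrt(2)*o/4 - 9*sqrt(2)/2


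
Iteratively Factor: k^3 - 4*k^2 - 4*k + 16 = (k - 4)*(k^2 - 4) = (k - 4)*(k - 2)*(k + 2)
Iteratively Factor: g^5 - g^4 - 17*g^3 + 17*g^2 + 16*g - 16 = (g - 1)*(g^4 - 17*g^2 + 16) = (g - 1)*(g + 1)*(g^3 - g^2 - 16*g + 16) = (g - 4)*(g - 1)*(g + 1)*(g^2 + 3*g - 4) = (g - 4)*(g - 1)^2*(g + 1)*(g + 4)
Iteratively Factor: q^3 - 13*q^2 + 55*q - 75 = (q - 3)*(q^2 - 10*q + 25) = (q - 5)*(q - 3)*(q - 5)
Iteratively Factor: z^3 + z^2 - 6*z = (z + 3)*(z^2 - 2*z) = z*(z + 3)*(z - 2)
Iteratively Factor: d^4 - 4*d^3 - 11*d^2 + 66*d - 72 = (d - 3)*(d^3 - d^2 - 14*d + 24) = (d - 3)*(d - 2)*(d^2 + d - 12) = (d - 3)^2*(d - 2)*(d + 4)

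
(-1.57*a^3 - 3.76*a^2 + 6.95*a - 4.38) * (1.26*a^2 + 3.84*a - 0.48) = -1.9782*a^5 - 10.7664*a^4 - 4.9278*a^3 + 22.974*a^2 - 20.1552*a + 2.1024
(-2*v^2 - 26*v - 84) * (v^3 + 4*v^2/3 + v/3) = -2*v^5 - 86*v^4/3 - 358*v^3/3 - 362*v^2/3 - 28*v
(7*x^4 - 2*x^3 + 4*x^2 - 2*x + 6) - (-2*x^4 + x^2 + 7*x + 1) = 9*x^4 - 2*x^3 + 3*x^2 - 9*x + 5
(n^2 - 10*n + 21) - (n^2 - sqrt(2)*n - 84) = -10*n + sqrt(2)*n + 105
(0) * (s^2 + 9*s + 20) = 0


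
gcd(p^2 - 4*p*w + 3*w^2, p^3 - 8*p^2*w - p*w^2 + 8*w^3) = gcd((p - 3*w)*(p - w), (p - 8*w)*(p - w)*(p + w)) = p - w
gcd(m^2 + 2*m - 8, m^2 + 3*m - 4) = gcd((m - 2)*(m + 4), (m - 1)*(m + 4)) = m + 4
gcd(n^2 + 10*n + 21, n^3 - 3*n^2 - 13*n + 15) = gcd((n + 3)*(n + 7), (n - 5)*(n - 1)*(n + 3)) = n + 3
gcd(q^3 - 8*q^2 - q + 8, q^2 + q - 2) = q - 1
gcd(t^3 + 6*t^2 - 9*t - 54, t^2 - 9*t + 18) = t - 3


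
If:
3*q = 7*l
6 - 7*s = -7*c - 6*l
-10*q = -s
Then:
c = 236*s/245 - 6/7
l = 3*s/70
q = s/10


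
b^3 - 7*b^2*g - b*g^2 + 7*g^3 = (b - 7*g)*(b - g)*(b + g)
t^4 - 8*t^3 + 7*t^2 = t^2*(t - 7)*(t - 1)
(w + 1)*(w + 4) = w^2 + 5*w + 4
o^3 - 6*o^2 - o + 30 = (o - 5)*(o - 3)*(o + 2)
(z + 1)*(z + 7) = z^2 + 8*z + 7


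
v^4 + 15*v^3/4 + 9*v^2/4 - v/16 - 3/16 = (v - 1/4)*(v + 1/2)^2*(v + 3)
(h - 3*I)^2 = h^2 - 6*I*h - 9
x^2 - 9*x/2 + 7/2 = (x - 7/2)*(x - 1)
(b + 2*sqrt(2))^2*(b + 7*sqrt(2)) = b^3 + 11*sqrt(2)*b^2 + 64*b + 56*sqrt(2)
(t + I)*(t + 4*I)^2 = t^3 + 9*I*t^2 - 24*t - 16*I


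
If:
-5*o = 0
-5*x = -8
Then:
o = 0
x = 8/5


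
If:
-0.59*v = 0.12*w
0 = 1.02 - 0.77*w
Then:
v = -0.27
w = 1.32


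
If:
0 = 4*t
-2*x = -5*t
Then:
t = 0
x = 0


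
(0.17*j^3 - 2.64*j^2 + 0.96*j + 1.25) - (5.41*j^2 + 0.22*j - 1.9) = 0.17*j^3 - 8.05*j^2 + 0.74*j + 3.15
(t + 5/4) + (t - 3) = 2*t - 7/4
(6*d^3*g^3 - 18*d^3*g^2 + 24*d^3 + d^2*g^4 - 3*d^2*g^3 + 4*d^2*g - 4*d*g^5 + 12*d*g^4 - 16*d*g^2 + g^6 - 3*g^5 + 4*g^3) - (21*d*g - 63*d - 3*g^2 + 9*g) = 6*d^3*g^3 - 18*d^3*g^2 + 24*d^3 + d^2*g^4 - 3*d^2*g^3 + 4*d^2*g - 4*d*g^5 + 12*d*g^4 - 16*d*g^2 - 21*d*g + 63*d + g^6 - 3*g^5 + 4*g^3 + 3*g^2 - 9*g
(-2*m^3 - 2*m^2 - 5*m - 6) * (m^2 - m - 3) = -2*m^5 + 3*m^3 + 5*m^2 + 21*m + 18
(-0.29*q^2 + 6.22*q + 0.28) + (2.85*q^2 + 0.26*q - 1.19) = 2.56*q^2 + 6.48*q - 0.91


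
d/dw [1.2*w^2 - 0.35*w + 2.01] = 2.4*w - 0.35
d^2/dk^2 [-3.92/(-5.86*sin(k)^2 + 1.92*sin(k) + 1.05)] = (538.444928*sin(k)^4 - 132.314112*sin(k)^3 - 696.737664*sin(k)^2 + 256.725504*sin(k) - 77.140896)/(-5.86*sin(k)^2 + 1.92*sin(k) + 1.05)^3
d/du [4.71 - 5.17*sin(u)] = -5.17*cos(u)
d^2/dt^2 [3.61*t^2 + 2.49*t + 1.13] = 7.22000000000000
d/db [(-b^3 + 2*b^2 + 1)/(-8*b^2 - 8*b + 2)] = (4*b^4 + 8*b^3 - 11*b^2 + 12*b + 4)/(2*(16*b^4 + 32*b^3 + 8*b^2 - 8*b + 1))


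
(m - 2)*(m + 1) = m^2 - m - 2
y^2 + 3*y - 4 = (y - 1)*(y + 4)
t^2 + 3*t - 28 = (t - 4)*(t + 7)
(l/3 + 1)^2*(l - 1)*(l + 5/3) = l^4/9 + 20*l^3/27 + 34*l^2/27 - 4*l/9 - 5/3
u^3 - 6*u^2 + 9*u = u*(u - 3)^2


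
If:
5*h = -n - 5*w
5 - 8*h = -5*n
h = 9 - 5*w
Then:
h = -10/7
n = -23/7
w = 73/35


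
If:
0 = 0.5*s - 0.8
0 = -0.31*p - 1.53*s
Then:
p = -7.90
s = 1.60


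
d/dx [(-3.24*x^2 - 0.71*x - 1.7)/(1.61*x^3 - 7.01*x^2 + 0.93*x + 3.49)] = (5.2164*x^4 + 2.2862*x^3 + 0.220700000000001*x^2 - 46.4492*x - 0.8969)/(2.5921*x^6 - 22.5722*x^5 + 52.1347*x^4 - 1.8008*x^3 - 48.0649*x^2 + 6.4914*x + 12.1801)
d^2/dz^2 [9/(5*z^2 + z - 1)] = 18*(-25*z^2 - 5*z + (10*z + 1)^2 + 5)/(5*z^2 + z - 1)^3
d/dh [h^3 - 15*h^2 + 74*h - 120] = 3*h^2 - 30*h + 74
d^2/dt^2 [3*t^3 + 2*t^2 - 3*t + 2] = 18*t + 4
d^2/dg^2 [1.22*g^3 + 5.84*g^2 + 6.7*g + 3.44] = 7.32*g + 11.68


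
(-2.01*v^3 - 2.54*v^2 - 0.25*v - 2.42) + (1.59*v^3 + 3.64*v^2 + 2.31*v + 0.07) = -0.42*v^3 + 1.1*v^2 + 2.06*v - 2.35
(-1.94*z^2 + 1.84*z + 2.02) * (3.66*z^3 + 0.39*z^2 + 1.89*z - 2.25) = -7.1004*z^5 + 5.9778*z^4 + 4.4442*z^3 + 8.6304*z^2 - 0.322200000000001*z - 4.545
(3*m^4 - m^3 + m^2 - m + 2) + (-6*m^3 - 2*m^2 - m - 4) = 3*m^4 - 7*m^3 - m^2 - 2*m - 2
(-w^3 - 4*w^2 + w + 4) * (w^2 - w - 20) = -w^5 - 3*w^4 + 25*w^3 + 83*w^2 - 24*w - 80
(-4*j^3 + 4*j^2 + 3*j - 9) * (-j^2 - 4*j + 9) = 4*j^5 + 12*j^4 - 55*j^3 + 33*j^2 + 63*j - 81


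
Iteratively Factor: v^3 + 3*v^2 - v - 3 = (v - 1)*(v^2 + 4*v + 3) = (v - 1)*(v + 1)*(v + 3)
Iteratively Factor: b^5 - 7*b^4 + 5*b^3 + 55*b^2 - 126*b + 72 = (b - 1)*(b^4 - 6*b^3 - b^2 + 54*b - 72) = (b - 3)*(b - 1)*(b^3 - 3*b^2 - 10*b + 24) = (b - 4)*(b - 3)*(b - 1)*(b^2 + b - 6) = (b - 4)*(b - 3)*(b - 2)*(b - 1)*(b + 3)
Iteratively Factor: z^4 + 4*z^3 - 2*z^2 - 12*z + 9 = (z - 1)*(z^3 + 5*z^2 + 3*z - 9) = (z - 1)^2*(z^2 + 6*z + 9) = (z - 1)^2*(z + 3)*(z + 3)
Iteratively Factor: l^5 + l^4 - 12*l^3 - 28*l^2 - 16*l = (l)*(l^4 + l^3 - 12*l^2 - 28*l - 16) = l*(l + 2)*(l^3 - l^2 - 10*l - 8) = l*(l + 1)*(l + 2)*(l^2 - 2*l - 8) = l*(l - 4)*(l + 1)*(l + 2)*(l + 2)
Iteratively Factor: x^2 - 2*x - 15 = (x - 5)*(x + 3)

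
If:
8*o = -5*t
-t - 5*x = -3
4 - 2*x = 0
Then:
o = 35/8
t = -7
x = 2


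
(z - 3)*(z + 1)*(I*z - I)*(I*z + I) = -z^4 + 2*z^3 + 4*z^2 - 2*z - 3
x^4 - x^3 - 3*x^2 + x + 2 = (x - 2)*(x - 1)*(x + 1)^2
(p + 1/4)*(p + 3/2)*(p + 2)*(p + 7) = p^4 + 43*p^3/4 + 241*p^2/8 + 223*p/8 + 21/4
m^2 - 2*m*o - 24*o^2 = (m - 6*o)*(m + 4*o)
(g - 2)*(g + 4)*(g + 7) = g^3 + 9*g^2 + 6*g - 56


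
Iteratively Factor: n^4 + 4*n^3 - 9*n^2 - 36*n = (n + 4)*(n^3 - 9*n) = n*(n + 4)*(n^2 - 9) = n*(n + 3)*(n + 4)*(n - 3)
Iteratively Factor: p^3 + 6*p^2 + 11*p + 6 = (p + 2)*(p^2 + 4*p + 3) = (p + 1)*(p + 2)*(p + 3)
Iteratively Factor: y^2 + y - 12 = (y + 4)*(y - 3)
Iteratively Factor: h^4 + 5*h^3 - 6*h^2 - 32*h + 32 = (h + 4)*(h^3 + h^2 - 10*h + 8) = (h - 2)*(h + 4)*(h^2 + 3*h - 4) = (h - 2)*(h - 1)*(h + 4)*(h + 4)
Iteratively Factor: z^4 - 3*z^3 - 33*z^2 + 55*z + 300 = (z + 4)*(z^3 - 7*z^2 - 5*z + 75) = (z - 5)*(z + 4)*(z^2 - 2*z - 15) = (z - 5)*(z + 3)*(z + 4)*(z - 5)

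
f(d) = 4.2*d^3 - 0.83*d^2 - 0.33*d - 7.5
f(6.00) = 867.84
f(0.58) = -7.15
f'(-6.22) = 497.47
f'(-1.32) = 23.82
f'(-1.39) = 26.32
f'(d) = 12.6*d^2 - 1.66*d - 0.33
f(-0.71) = -9.19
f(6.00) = 867.84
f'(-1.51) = 30.91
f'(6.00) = 443.31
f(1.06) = -3.78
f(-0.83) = -10.20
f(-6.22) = -1048.25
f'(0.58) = 2.95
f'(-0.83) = 9.73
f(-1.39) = -19.92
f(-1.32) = -18.17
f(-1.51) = -23.35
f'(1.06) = 12.07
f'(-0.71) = 7.20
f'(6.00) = 443.31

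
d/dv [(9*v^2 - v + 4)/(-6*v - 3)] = 3*(-2*v^2 - 2*v + 1)/(4*v^2 + 4*v + 1)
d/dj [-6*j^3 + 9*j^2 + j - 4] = -18*j^2 + 18*j + 1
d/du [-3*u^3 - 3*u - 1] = -9*u^2 - 3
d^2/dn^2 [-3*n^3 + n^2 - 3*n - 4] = 2 - 18*n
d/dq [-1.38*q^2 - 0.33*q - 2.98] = -2.76*q - 0.33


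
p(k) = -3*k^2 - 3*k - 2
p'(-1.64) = 6.84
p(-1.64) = -5.15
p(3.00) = -38.00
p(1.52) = -13.49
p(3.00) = -38.00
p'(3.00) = -21.00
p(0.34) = -3.37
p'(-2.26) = 10.56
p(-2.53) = -13.61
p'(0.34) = -5.04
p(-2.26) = -10.54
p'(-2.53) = 12.18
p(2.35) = -25.62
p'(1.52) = -12.12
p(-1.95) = -7.56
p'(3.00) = -21.00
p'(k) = -6*k - 3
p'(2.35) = -17.10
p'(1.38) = -11.28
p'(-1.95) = 8.70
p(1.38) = -11.85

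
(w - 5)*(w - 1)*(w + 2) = w^3 - 4*w^2 - 7*w + 10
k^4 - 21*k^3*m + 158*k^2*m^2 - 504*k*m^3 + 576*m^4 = (k - 8*m)*(k - 6*m)*(k - 4*m)*(k - 3*m)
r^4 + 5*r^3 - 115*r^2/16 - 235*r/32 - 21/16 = (r - 7/4)*(r + 1/4)*(r + 1/2)*(r + 6)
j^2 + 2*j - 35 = (j - 5)*(j + 7)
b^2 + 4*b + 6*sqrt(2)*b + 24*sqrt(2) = (b + 4)*(b + 6*sqrt(2))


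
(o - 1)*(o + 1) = o^2 - 1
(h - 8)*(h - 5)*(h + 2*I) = h^3 - 13*h^2 + 2*I*h^2 + 40*h - 26*I*h + 80*I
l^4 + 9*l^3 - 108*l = l*(l - 3)*(l + 6)^2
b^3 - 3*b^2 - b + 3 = (b - 3)*(b - 1)*(b + 1)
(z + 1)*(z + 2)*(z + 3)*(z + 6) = z^4 + 12*z^3 + 47*z^2 + 72*z + 36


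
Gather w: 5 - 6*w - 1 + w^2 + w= w^2 - 5*w + 4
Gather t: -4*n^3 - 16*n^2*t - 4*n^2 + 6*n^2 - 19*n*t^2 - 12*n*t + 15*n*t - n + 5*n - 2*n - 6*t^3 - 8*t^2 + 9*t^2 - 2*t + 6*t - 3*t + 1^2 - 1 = -4*n^3 + 2*n^2 + 2*n - 6*t^3 + t^2*(1 - 19*n) + t*(-16*n^2 + 3*n + 1)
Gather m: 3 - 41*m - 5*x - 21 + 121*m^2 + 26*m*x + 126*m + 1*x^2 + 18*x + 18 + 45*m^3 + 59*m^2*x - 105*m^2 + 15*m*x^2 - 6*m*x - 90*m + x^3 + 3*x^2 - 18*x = 45*m^3 + m^2*(59*x + 16) + m*(15*x^2 + 20*x - 5) + x^3 + 4*x^2 - 5*x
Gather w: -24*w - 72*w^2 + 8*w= -72*w^2 - 16*w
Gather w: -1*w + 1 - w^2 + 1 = -w^2 - w + 2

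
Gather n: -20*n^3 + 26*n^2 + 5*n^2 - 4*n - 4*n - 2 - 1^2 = -20*n^3 + 31*n^2 - 8*n - 3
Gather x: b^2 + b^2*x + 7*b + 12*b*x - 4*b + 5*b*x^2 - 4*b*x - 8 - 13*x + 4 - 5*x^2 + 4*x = b^2 + 3*b + x^2*(5*b - 5) + x*(b^2 + 8*b - 9) - 4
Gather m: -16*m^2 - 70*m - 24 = -16*m^2 - 70*m - 24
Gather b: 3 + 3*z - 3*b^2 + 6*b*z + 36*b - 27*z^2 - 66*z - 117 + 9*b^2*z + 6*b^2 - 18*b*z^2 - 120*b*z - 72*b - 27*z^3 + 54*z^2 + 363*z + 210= b^2*(9*z + 3) + b*(-18*z^2 - 114*z - 36) - 27*z^3 + 27*z^2 + 300*z + 96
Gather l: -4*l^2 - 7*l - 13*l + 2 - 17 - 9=-4*l^2 - 20*l - 24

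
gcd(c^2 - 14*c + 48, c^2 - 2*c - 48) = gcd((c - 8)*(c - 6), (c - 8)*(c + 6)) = c - 8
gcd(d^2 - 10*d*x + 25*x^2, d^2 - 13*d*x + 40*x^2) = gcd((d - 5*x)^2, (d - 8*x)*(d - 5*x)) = -d + 5*x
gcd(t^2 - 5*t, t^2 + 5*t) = t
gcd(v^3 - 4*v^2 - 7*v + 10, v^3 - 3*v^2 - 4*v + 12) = v + 2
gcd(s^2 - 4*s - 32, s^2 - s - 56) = s - 8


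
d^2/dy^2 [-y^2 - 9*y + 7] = -2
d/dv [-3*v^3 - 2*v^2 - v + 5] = -9*v^2 - 4*v - 1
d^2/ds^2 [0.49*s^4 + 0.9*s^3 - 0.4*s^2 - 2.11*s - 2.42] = 5.88*s^2 + 5.4*s - 0.8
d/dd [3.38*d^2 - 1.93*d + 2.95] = 6.76*d - 1.93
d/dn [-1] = 0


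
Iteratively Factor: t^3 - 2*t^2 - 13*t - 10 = (t - 5)*(t^2 + 3*t + 2) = (t - 5)*(t + 1)*(t + 2)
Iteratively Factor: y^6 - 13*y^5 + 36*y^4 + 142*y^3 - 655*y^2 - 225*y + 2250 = (y - 5)*(y^5 - 8*y^4 - 4*y^3 + 122*y^2 - 45*y - 450) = (y - 5)*(y - 3)*(y^4 - 5*y^3 - 19*y^2 + 65*y + 150) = (y - 5)^2*(y - 3)*(y^3 - 19*y - 30) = (y - 5)^2*(y - 3)*(y + 2)*(y^2 - 2*y - 15) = (y - 5)^3*(y - 3)*(y + 2)*(y + 3)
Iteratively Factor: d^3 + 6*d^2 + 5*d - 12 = (d + 3)*(d^2 + 3*d - 4) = (d - 1)*(d + 3)*(d + 4)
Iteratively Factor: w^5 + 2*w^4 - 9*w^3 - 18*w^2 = (w + 2)*(w^4 - 9*w^2) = w*(w + 2)*(w^3 - 9*w) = w*(w - 3)*(w + 2)*(w^2 + 3*w) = w*(w - 3)*(w + 2)*(w + 3)*(w)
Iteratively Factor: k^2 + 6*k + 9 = (k + 3)*(k + 3)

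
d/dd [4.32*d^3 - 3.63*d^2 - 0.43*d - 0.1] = 12.96*d^2 - 7.26*d - 0.43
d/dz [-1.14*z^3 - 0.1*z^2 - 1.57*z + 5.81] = -3.42*z^2 - 0.2*z - 1.57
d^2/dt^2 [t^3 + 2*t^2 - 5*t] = 6*t + 4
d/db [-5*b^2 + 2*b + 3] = 2 - 10*b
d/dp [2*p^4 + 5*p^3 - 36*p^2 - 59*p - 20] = 8*p^3 + 15*p^2 - 72*p - 59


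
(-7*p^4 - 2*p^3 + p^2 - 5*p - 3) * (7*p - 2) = -49*p^5 + 11*p^3 - 37*p^2 - 11*p + 6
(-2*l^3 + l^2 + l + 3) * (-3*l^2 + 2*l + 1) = 6*l^5 - 7*l^4 - 3*l^3 - 6*l^2 + 7*l + 3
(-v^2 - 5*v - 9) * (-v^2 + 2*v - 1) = v^4 + 3*v^3 - 13*v + 9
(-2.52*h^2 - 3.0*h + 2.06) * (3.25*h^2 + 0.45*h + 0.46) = -8.19*h^4 - 10.884*h^3 + 4.1858*h^2 - 0.453*h + 0.9476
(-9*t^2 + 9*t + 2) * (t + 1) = -9*t^3 + 11*t + 2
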